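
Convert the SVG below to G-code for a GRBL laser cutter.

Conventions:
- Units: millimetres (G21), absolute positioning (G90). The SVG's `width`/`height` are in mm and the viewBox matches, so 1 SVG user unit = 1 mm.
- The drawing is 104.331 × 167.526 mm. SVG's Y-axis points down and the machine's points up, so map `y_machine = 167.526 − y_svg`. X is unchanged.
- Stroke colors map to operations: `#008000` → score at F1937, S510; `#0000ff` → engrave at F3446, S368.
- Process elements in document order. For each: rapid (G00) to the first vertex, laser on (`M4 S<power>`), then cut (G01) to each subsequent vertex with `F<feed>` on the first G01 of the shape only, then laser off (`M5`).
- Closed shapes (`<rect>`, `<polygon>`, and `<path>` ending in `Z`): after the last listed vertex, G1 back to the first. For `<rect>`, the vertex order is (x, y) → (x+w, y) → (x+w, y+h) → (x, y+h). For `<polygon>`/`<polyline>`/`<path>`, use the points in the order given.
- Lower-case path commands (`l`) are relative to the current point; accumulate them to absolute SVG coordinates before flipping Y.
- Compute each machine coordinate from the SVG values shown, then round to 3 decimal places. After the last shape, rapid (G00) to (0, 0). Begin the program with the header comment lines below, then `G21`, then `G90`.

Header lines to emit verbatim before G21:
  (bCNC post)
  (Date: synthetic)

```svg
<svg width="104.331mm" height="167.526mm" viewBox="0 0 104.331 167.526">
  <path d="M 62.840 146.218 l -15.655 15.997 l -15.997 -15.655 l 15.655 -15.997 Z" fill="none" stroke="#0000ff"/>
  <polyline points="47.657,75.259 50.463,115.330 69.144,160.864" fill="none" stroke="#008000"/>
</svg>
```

1 u = 1 mm; y_m = 167.526 − y.

[1] `<path>` regular polygon, #0000ff→engrave S368 F3446: (62.840,21.308) → (47.185,5.311) → (31.188,20.966) → (46.843,36.963) → (62.840,21.308) (closed)

[2] `<polyline>` open polyline, #008000→score S510 F1937: (47.657,92.267) → (50.463,52.196) → (69.144,6.662)

(bCNC post)
(Date: synthetic)
G21
G90
G00 X62.840 Y21.308
M4 S368
G01 X47.185 Y5.311 F3446
G01 X31.188 Y20.966
G01 X46.843 Y36.963
G01 X62.840 Y21.308
M5
G00 X47.657 Y92.267
M4 S510
G01 X50.463 Y52.196 F1937
G01 X69.144 Y6.662
M5
G00 X0.000 Y0.000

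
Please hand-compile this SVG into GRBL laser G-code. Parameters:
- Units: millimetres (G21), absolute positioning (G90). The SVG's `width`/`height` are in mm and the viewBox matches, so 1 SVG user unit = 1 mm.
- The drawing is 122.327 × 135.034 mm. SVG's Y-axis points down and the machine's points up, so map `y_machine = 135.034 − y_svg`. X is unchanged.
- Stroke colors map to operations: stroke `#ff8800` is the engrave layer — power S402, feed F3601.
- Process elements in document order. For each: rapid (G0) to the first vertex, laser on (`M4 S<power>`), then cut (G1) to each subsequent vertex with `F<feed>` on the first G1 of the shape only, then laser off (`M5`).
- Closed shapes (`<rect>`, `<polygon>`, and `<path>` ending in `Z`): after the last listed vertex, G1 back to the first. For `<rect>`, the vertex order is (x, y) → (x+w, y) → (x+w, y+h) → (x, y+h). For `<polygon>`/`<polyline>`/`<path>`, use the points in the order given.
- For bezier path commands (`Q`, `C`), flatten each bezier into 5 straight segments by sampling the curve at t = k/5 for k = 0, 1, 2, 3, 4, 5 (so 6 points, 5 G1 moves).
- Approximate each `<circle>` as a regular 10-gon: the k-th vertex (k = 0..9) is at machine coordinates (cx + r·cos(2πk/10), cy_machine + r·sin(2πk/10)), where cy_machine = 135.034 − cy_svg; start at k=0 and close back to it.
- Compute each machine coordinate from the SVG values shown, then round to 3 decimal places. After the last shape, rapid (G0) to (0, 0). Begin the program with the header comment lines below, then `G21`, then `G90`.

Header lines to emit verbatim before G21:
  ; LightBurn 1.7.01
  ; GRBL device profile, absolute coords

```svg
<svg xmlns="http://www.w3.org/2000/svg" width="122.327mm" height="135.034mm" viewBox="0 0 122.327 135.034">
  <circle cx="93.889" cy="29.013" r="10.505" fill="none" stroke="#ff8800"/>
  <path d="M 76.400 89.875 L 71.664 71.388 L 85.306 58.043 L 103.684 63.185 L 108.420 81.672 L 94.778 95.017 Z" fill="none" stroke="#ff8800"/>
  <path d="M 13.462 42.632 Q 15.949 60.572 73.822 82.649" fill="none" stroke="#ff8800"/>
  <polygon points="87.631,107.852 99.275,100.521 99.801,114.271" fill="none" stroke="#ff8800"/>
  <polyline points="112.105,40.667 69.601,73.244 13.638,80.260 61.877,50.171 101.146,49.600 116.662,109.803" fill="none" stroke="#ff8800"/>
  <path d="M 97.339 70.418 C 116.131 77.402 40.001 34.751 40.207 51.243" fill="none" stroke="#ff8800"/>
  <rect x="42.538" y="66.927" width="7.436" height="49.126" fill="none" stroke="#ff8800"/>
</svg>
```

; LightBurn 1.7.01
; GRBL device profile, absolute coords
G21
G90
G0 X104.394 Y106.021
M4 S402
G1 X102.388 Y112.196 F3601
G1 X97.135 Y116.012
G1 X90.643 Y116.012
G1 X85.390 Y112.196
G1 X83.384 Y106.021
G1 X85.390 Y99.846
G1 X90.643 Y96.030
G1 X97.135 Y96.030
G1 X102.388 Y99.846
G1 X104.394 Y106.021
M5
G0 X76.400 Y45.159
M4 S402
G1 X71.664 Y63.646 F3601
G1 X85.306 Y76.991
G1 X103.684 Y71.849
G1 X108.420 Y53.362
G1 X94.778 Y40.017
G1 X76.400 Y45.159
M5
G0 X13.462 Y92.402
M4 S402
G1 X16.672 Y85.061 F3601
G1 X24.313 Y77.388
G1 X36.385 Y69.385
G1 X52.888 Y61.050
G1 X73.822 Y52.385
M5
G0 X87.631 Y27.182
M4 S402
G1 X99.275 Y34.513 F3601
G1 X99.801 Y20.763
G1 X87.631 Y27.182
M5
G0 X112.105 Y94.367
M4 S402
G1 X69.601 Y61.790 F3601
G1 X13.638 Y54.774
G1 X61.877 Y84.863
G1 X101.146 Y85.434
G1 X116.662 Y25.231
M5
G0 X97.339 Y64.616
M4 S402
G1 X98.594 Y65.512 F3601
G1 X85.287 Y73.098
G1 X65.641 Y82.155
G1 X47.874 Y87.459
G1 X40.207 Y83.791
M5
G0 X42.538 Y68.107
M4 S402
G1 X49.974 Y68.107 F3601
G1 X49.974 Y18.981
G1 X42.538 Y18.981
G1 X42.538 Y68.107
M5
G0 X0.000 Y0.000

viewBox `0 0 122.327 135.034` with mm width/height → 1 unit = 1 mm. Flip: y_m = 135.034 − y_svg.

**Shape 1** — `<circle>` circle, stroke `#ff8800` → engrave (S402, F3601). Machine vertices: (104.394,106.021) → (102.388,112.196) → (97.135,116.012) → (90.643,116.012) → (85.390,112.196) → (83.384,106.021) → (85.390,99.846) → (90.643,96.030) → (97.135,96.030) → (102.388,99.846) → (104.394,106.021). Closed: final G1 returns to the first vertex.

**Shape 2** — `<path>` regular polygon, stroke `#ff8800` → engrave (S402, F3601). Machine vertices: (76.400,45.159) → (71.664,63.646) → (85.306,76.991) → (103.684,71.849) → (108.420,53.362) → (94.778,40.017) → (76.400,45.159). Closed: final G1 returns to the first vertex.

**Shape 3** — `<path>` quadratic bezier, stroke `#ff8800` → engrave (S402, F3601). Control points (SVG): P0=(13.462,42.632), P1=(15.949,60.572), P2=(73.822,82.649); sampled at t=k/5. Machine vertices: (13.462,92.402) → (16.672,85.061) → (24.313,77.388) → (36.385,69.385) → (52.888,61.050) → (73.822,52.385). Open path.

**Shape 4** — `<polygon>` regular polygon, stroke `#ff8800` → engrave (S402, F3601). Machine vertices: (87.631,27.182) → (99.275,34.513) → (99.801,20.763) → (87.631,27.182). Closed: final G1 returns to the first vertex.

**Shape 5** — `<polyline>` open polyline, stroke `#ff8800` → engrave (S402, F3601). Machine vertices: (112.105,94.367) → (69.601,61.790) → (13.638,54.774) → (61.877,84.863) → (101.146,85.434) → (116.662,25.231). Open path.

**Shape 6** — `<path>` cubic bezier, stroke `#ff8800` → engrave (S402, F3601). Control points (SVG): P0=(97.339,70.418), P1=(116.131,77.402), P2=(40.001,34.751), P3=(40.207,51.243); sampled at t=k/5. Machine vertices: (97.339,64.616) → (98.594,65.512) → (85.287,73.098) → (65.641,82.155) → (47.874,87.459) → (40.207,83.791). Open path.

**Shape 7** — `<rect>` rectangle, stroke `#ff8800` → engrave (S402, F3601). Machine vertices: (42.538,68.107) → (49.974,68.107) → (49.974,18.981) → (42.538,18.981) → (42.538,68.107). Closed: final G1 returns to the first vertex.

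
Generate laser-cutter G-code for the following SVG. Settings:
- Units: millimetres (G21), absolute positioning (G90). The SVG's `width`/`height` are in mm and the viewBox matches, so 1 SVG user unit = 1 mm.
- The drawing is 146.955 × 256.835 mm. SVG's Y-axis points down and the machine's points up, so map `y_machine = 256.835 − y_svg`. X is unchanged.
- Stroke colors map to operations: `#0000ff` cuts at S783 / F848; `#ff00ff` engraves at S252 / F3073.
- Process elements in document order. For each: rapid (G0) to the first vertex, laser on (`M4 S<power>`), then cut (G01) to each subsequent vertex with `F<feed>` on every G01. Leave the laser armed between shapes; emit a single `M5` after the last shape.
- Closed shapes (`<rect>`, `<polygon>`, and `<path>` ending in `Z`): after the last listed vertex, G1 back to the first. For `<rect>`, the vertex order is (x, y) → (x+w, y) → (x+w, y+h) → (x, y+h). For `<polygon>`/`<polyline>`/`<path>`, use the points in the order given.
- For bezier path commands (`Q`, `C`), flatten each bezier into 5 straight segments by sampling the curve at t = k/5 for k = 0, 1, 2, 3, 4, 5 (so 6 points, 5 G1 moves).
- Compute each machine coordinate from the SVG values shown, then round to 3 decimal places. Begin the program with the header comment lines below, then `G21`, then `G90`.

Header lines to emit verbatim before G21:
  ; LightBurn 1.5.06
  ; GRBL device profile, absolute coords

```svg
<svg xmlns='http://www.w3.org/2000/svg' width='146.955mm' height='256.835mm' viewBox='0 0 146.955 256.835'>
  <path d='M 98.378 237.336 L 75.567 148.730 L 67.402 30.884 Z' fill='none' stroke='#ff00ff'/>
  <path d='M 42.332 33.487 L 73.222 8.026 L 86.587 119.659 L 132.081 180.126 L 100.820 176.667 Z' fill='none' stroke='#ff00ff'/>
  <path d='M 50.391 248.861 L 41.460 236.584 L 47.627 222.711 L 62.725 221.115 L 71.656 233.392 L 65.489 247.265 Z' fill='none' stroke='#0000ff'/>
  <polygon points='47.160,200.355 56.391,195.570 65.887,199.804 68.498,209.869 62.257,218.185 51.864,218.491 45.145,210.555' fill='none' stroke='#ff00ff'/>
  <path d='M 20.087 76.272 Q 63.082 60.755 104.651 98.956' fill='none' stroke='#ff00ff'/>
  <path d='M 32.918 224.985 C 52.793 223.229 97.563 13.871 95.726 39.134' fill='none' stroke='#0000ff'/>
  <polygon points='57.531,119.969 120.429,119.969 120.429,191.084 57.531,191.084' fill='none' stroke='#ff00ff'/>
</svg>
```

1 u = 1 mm; y_m = 256.835 − y.

[1] `<path>` closed polygon, #ff00ff→engrave S252 F3073: (98.378,19.499) → (75.567,108.105) → (67.402,225.951) → (98.378,19.499) (closed)

[2] `<path>` closed polygon, #ff00ff→engrave S252 F3073: (42.332,223.348) → (73.222,248.809) → (86.587,137.176) → (132.081,76.709) → (100.820,80.168) → (42.332,223.348) (closed)

[3] `<path>` regular polygon, #0000ff→cut S783 F848: (50.391,7.974) → (41.460,20.251) → (47.627,34.124) → (62.725,35.720) → (71.656,23.443) → (65.489,9.570) → (50.391,7.974) (closed)

[4] `<polygon>` regular polygon, #ff00ff→engrave S252 F3073: (47.160,56.480) → (56.391,61.265) → (65.887,57.031) → (68.498,46.966) → (62.257,38.650) → (51.864,38.344) → (45.145,46.280) → (47.160,56.480) (closed)

[5] `<path>` quadratic bezier, #ff00ff→engrave S252 F3073: (20.087,180.563) → (37.228,184.621) → (54.255,184.382) → (71.168,179.845) → (87.966,171.011) → (104.651,157.879)

[6] `<path>` cubic bezier, #0000ff→cut S783 F848: (32.918,31.850) → (47.258,54.278) → (64.141,105.304) → (80.135,163.701) → (91.807,208.242) → (95.726,217.701)

[7] `<polygon>` rectangle, #ff00ff→engrave S252 F3073: (57.531,136.866) → (120.429,136.866) → (120.429,65.751) → (57.531,65.751) → (57.531,136.866) (closed)

; LightBurn 1.5.06
; GRBL device profile, absolute coords
G21
G90
G0 X98.378 Y19.499
M4 S252
G01 X75.567 Y108.105 F3073
G01 X67.402 Y225.951 F3073
G01 X98.378 Y19.499 F3073
G0 X42.332 Y223.348
M4 S252
G01 X73.222 Y248.809 F3073
G01 X86.587 Y137.176 F3073
G01 X132.081 Y76.709 F3073
G01 X100.820 Y80.168 F3073
G01 X42.332 Y223.348 F3073
G0 X50.391 Y7.974
M4 S783
G01 X41.460 Y20.251 F848
G01 X47.627 Y34.124 F848
G01 X62.725 Y35.720 F848
G01 X71.656 Y23.443 F848
G01 X65.489 Y9.570 F848
G01 X50.391 Y7.974 F848
G0 X47.160 Y56.480
M4 S252
G01 X56.391 Y61.265 F3073
G01 X65.887 Y57.031 F3073
G01 X68.498 Y46.966 F3073
G01 X62.257 Y38.650 F3073
G01 X51.864 Y38.344 F3073
G01 X45.145 Y46.280 F3073
G01 X47.160 Y56.480 F3073
G0 X20.087 Y180.563
M4 S252
G01 X37.228 Y184.621 F3073
G01 X54.255 Y184.382 F3073
G01 X71.168 Y179.845 F3073
G01 X87.966 Y171.011 F3073
G01 X104.651 Y157.879 F3073
G0 X32.918 Y31.850
M4 S783
G01 X47.258 Y54.278 F848
G01 X64.141 Y105.304 F848
G01 X80.135 Y163.701 F848
G01 X91.807 Y208.242 F848
G01 X95.726 Y217.701 F848
G0 X57.531 Y136.866
M4 S252
G01 X120.429 Y136.866 F3073
G01 X120.429 Y65.751 F3073
G01 X57.531 Y65.751 F3073
G01 X57.531 Y136.866 F3073
M5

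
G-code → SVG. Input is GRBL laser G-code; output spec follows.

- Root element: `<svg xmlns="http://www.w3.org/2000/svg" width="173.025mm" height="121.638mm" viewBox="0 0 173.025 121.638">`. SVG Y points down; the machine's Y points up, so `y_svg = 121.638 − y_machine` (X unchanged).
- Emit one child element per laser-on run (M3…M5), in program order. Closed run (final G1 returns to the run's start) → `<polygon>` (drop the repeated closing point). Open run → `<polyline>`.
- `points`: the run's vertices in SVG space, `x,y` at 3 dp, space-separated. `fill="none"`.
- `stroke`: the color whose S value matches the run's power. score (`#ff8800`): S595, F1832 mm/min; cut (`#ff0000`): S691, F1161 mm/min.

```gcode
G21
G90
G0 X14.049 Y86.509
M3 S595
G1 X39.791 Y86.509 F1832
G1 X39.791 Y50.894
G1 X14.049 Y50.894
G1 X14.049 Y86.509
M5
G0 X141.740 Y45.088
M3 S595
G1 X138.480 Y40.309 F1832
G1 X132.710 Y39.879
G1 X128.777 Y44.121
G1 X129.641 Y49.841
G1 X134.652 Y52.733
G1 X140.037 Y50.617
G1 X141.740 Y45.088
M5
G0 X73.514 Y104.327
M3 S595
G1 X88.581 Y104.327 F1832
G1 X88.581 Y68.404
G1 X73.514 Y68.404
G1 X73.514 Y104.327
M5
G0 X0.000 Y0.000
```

<svg xmlns="http://www.w3.org/2000/svg" width="173.025mm" height="121.638mm" viewBox="0 0 173.025 121.638">
  <polygon points="14.049,35.129 39.791,35.129 39.791,70.744 14.049,70.744" fill="none" stroke="#ff8800"/>
  <polygon points="141.740,76.550 138.480,81.329 132.710,81.759 128.777,77.517 129.641,71.797 134.652,68.905 140.037,71.021" fill="none" stroke="#ff8800"/>
  <polygon points="73.514,17.311 88.581,17.311 88.581,53.234 73.514,53.234" fill="none" stroke="#ff8800"/>
</svg>

Each laser-on run becomes one SVG element. Flip Y back into SVG space with y_svg = 121.638 − y_machine. Every run uses S595, so all elements get stroke `#ff8800` (score).

Run 1: The run returns to its start, so emit a `<polygon>` with points (Y-flipped): 14.049,35.129 39.791,35.129 39.791,70.744 14.049,70.744.

Run 2: The run returns to its start, so emit a `<polygon>` with points (Y-flipped): 141.740,76.550 138.480,81.329 132.710,81.759 128.777,77.517 129.641,71.797 134.652,68.905 140.037,71.021.

Run 3: The run returns to its start, so emit a `<polygon>` with points (Y-flipped): 73.514,17.311 88.581,17.311 88.581,53.234 73.514,53.234.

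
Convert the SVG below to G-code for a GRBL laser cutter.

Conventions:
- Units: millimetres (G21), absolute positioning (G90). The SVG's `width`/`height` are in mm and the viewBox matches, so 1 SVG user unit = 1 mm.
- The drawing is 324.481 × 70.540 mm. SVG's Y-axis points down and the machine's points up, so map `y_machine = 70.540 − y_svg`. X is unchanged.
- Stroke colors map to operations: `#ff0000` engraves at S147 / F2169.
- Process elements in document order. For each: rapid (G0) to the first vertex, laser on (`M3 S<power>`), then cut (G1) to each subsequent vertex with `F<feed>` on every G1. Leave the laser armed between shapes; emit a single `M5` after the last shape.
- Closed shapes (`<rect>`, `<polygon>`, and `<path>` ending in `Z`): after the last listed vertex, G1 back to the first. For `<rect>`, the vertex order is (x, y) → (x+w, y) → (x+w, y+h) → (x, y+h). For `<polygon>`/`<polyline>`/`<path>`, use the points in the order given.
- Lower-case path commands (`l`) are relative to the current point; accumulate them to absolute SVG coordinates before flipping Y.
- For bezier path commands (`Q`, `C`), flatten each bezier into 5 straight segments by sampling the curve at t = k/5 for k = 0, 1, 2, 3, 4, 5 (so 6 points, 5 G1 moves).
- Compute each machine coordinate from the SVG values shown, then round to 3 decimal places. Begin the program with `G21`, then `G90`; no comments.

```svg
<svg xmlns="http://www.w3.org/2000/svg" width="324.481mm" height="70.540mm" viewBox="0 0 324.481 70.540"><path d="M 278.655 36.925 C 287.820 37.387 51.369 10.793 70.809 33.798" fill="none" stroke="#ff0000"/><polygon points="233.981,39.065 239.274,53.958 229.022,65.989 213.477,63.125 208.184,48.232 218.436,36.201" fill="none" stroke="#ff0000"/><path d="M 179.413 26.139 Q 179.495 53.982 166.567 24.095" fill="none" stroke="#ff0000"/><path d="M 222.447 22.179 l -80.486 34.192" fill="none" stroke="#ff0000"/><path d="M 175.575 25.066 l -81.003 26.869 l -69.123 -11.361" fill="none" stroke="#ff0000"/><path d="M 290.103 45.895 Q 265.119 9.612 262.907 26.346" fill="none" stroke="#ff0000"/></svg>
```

1 u = 1 mm; y_m = 70.540 − y.

[1] `<path>` cubic bezier, #ff0000→engrave S147 F2169: (278.655,33.615) → (258.692,35.971) → (203.854,41.142) → (138.212,45.446) → (85.840,45.206) → (70.809,36.742)

[2] `<polygon>` regular polygon, #ff0000→engrave S147 F2169: (233.981,31.475) → (239.274,16.582) → (229.022,4.551) → (213.477,7.415) → (208.184,22.308) → (218.436,34.339) → (233.981,31.475) (closed)

[3] `<path>` quadratic bezier, #ff0000→engrave S147 F2169: (179.413,44.401) → (178.925,35.573) → (177.397,31.363) → (174.828,31.772) → (171.218,36.799) → (166.567,46.445)

[4] `<path>` line segment, #ff0000→engrave S147 F2169: (222.447,48.361) → (141.961,14.169)

[5] `<path>` open polyline, #ff0000→engrave S147 F2169: (175.575,45.474) → (94.572,18.605) → (25.449,29.966)

[6] `<path>` quadratic bezier, #ff0000→engrave S147 F2169: (290.103,24.645) → (281.020,37.038) → (273.759,45.189) → (268.320,49.098) → (264.703,48.767) → (262.907,44.194)

G21
G90
G0 X278.655 Y33.615
M3 S147
G1 X258.692 Y35.971 F2169
G1 X203.854 Y41.142 F2169
G1 X138.212 Y45.446 F2169
G1 X85.840 Y45.206 F2169
G1 X70.809 Y36.742 F2169
G0 X233.981 Y31.475
M3 S147
G1 X239.274 Y16.582 F2169
G1 X229.022 Y4.551 F2169
G1 X213.477 Y7.415 F2169
G1 X208.184 Y22.308 F2169
G1 X218.436 Y34.339 F2169
G1 X233.981 Y31.475 F2169
G0 X179.413 Y44.401
M3 S147
G1 X178.925 Y35.573 F2169
G1 X177.397 Y31.363 F2169
G1 X174.828 Y31.772 F2169
G1 X171.218 Y36.799 F2169
G1 X166.567 Y46.445 F2169
G0 X222.447 Y48.361
M3 S147
G1 X141.961 Y14.169 F2169
G0 X175.575 Y45.474
M3 S147
G1 X94.572 Y18.605 F2169
G1 X25.449 Y29.966 F2169
G0 X290.103 Y24.645
M3 S147
G1 X281.020 Y37.038 F2169
G1 X273.759 Y45.189 F2169
G1 X268.320 Y49.098 F2169
G1 X264.703 Y48.767 F2169
G1 X262.907 Y44.194 F2169
M5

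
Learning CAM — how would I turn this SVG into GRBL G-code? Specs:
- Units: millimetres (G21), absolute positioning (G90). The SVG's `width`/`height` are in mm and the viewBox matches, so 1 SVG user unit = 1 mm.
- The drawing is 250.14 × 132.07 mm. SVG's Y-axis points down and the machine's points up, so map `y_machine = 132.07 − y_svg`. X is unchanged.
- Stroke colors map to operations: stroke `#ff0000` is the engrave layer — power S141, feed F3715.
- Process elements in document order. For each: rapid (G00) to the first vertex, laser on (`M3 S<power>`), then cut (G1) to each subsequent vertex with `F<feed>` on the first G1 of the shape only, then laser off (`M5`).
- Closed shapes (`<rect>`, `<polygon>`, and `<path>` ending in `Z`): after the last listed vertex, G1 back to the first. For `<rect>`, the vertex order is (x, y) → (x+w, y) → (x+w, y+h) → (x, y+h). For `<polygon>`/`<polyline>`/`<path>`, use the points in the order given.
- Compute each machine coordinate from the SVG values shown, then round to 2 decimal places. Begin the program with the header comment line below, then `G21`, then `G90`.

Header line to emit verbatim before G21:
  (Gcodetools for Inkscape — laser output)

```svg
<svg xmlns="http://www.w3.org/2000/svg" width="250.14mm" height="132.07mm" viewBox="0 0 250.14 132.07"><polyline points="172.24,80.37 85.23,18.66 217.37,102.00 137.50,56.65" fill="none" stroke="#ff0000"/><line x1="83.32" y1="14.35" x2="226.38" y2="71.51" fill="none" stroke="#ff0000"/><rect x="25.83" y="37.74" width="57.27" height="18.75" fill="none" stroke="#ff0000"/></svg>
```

Since the viewBox matches the mm dimensions, user units are millimetres directly. The only transform is the Y-flip y_m = 132.07 − y_svg.

Shape 1 is a open polyline drawn with `<polyline>`. Its stroke #ff0000 means engrave at S141, F3715. After flipping Y the toolpath is (172.24,51.70) → (85.23,113.41) → (217.37,30.07) → (137.50,75.42).

Shape 2 is a line segment drawn with `<line>`. Its stroke #ff0000 means engrave at S141, F3715. After flipping Y the toolpath is (83.32,117.72) → (226.38,60.56).

Shape 3 is a rectangle drawn with `<rect>`. Its stroke #ff0000 means engrave at S141, F3715. After flipping Y the toolpath is (25.83,94.33) → (83.10,94.33) → (83.10,75.58) → (25.83,75.58) → (25.83,94.33), returning to the start.

(Gcodetools for Inkscape — laser output)
G21
G90
G00 X172.24 Y51.70
M3 S141
G1 X85.23 Y113.41 F3715
G1 X217.37 Y30.07
G1 X137.50 Y75.42
M5
G00 X83.32 Y117.72
M3 S141
G1 X226.38 Y60.56 F3715
M5
G00 X25.83 Y94.33
M3 S141
G1 X83.10 Y94.33 F3715
G1 X83.10 Y75.58
G1 X25.83 Y75.58
G1 X25.83 Y94.33
M5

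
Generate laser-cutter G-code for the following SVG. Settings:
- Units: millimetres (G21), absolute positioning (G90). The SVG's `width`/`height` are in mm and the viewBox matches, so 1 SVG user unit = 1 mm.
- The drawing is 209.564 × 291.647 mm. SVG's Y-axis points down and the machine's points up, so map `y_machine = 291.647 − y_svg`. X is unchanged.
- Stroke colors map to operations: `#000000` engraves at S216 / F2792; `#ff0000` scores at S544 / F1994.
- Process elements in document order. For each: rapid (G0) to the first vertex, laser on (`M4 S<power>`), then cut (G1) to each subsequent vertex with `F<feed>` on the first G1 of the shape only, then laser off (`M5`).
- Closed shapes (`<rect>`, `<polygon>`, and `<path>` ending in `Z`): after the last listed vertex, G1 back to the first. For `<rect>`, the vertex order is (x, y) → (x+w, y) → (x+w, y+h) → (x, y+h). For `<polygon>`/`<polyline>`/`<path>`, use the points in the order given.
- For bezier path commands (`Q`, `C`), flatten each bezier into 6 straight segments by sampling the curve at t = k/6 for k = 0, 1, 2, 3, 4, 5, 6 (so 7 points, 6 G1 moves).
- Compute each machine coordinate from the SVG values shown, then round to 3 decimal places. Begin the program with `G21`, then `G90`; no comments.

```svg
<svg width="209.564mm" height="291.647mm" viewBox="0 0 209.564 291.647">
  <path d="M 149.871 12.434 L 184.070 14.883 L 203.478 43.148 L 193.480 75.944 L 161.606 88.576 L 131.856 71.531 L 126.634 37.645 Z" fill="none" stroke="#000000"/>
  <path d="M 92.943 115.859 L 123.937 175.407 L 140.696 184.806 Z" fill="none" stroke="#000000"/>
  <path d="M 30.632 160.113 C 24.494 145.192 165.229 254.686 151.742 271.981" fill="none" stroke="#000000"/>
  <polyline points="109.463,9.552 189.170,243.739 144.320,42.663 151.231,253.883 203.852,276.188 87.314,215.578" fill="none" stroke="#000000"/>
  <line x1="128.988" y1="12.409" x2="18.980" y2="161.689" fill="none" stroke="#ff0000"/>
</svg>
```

viewBox `0 0 209.564 291.647` with mm width/height → 1 unit = 1 mm. Flip: y_m = 291.647 − y_svg.

**Shape 1** — `<path>` regular polygon, stroke `#000000` → engrave (S216, F2792). Machine vertices: (149.871,279.213) → (184.070,276.764) → (203.478,248.499) → (193.480,215.703) → (161.606,203.071) → (131.856,220.116) → (126.634,254.002) → (149.871,279.213). Closed: final G1 returns to the first vertex.

**Shape 2** — `<path>` closed polygon, stroke `#000000` → engrave (S216, F2792). Machine vertices: (92.943,175.788) → (123.937,116.240) → (140.696,106.841) → (92.943,175.788). Closed: final G1 returns to the first vertex.

**Shape 3** — `<path>` cubic bezier, stroke `#000000` → engrave (S216, F2792). Control points (SVG): P0=(30.632,160.113), P1=(24.494,145.192), P2=(165.229,254.686), P3=(151.742,271.981); sampled at t=k/6. Machine vertices: (30.632,131.534) → (38.408,129.629) → (62.300,113.006) → (93.943,87.681) → (124.973,59.671) → (147.028,34.994) → (151.742,19.666). Open path.

**Shape 4** — `<polyline>` open polyline, stroke `#000000` → engrave (S216, F2792). Machine vertices: (109.463,282.095) → (189.170,47.908) → (144.320,248.984) → (151.231,37.764) → (203.852,15.459) → (87.314,76.069). Open path.

**Shape 5** — `<line>` line segment, stroke `#ff0000` → score (S544, F1994). Machine vertices: (128.988,279.238) → (18.980,129.958). Open path.

G21
G90
G0 X149.871 Y279.213
M4 S216
G1 X184.070 Y276.764 F2792
G1 X203.478 Y248.499
G1 X193.480 Y215.703
G1 X161.606 Y203.071
G1 X131.856 Y220.116
G1 X126.634 Y254.002
G1 X149.871 Y279.213
M5
G0 X92.943 Y175.788
M4 S216
G1 X123.937 Y116.240 F2792
G1 X140.696 Y106.841
G1 X92.943 Y175.788
M5
G0 X30.632 Y131.534
M4 S216
G1 X38.408 Y129.629 F2792
G1 X62.300 Y113.006
G1 X93.943 Y87.681
G1 X124.973 Y59.671
G1 X147.028 Y34.994
G1 X151.742 Y19.666
M5
G0 X109.463 Y282.095
M4 S216
G1 X189.170 Y47.908 F2792
G1 X144.320 Y248.984
G1 X151.231 Y37.764
G1 X203.852 Y15.459
G1 X87.314 Y76.069
M5
G0 X128.988 Y279.238
M4 S544
G1 X18.980 Y129.958 F1994
M5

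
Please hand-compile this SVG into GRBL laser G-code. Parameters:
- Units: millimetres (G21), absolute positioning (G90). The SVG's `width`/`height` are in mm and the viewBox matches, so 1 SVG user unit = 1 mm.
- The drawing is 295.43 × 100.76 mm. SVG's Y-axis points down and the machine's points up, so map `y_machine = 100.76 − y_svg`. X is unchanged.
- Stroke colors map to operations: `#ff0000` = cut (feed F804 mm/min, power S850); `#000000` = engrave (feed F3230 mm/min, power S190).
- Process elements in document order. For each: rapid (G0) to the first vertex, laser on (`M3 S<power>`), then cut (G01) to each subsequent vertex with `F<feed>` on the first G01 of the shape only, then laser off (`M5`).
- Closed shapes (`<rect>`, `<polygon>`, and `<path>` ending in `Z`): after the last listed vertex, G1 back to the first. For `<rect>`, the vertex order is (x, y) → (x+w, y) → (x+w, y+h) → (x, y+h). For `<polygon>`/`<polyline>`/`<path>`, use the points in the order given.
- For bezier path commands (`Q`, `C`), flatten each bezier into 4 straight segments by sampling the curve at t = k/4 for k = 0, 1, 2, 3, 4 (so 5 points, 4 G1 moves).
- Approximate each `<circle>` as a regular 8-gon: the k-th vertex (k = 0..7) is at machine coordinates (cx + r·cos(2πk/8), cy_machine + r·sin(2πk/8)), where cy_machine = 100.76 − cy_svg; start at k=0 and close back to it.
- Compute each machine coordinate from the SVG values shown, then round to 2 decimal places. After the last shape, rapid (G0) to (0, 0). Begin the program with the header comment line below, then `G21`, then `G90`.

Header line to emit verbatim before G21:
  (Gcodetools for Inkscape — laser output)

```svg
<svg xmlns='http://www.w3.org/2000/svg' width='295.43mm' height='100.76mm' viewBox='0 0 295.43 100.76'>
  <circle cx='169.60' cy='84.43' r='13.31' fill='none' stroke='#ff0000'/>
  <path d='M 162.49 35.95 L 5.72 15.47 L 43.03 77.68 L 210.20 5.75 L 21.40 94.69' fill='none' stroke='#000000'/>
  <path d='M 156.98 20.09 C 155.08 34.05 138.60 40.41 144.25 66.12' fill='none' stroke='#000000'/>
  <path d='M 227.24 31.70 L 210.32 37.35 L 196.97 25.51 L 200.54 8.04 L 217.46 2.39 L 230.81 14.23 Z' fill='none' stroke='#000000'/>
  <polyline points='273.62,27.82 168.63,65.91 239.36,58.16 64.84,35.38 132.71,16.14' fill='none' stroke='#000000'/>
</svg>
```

1 u = 1 mm; y_m = 100.76 − y.

[1] `<circle>` circle, #ff0000→cut S850 F804: (182.91,16.33) → (179.01,25.74) → (169.60,29.64) → (160.19,25.74) → (156.29,16.33) → (160.19,6.92) → (169.60,3.02) → (179.01,6.92) → (182.91,16.33) (closed)

[2] `<path>` open polyline, #000000→engrave S190 F3230: (162.49,64.81) → (5.72,85.29) → (43.03,23.08) → (210.20,95.01) → (21.40,6.07)

[3] `<path>` cubic bezier, #000000→engrave S190 F3230: (156.98,80.67) → (153.39,71.20) → (147.78,62.06) → (143.59,50.72) → (144.25,34.64)

[4] `<path>` regular polygon, #000000→engrave S190 F3230: (227.24,69.06) → (210.32,63.41) → (196.97,75.25) → (200.54,92.72) → (217.46,98.37) → (230.81,86.53) → (227.24,69.06) (closed)

[5] `<polyline>` open polyline, #000000→engrave S190 F3230: (273.62,72.94) → (168.63,34.85) → (239.36,42.60) → (64.84,65.38) → (132.71,84.62)

(Gcodetools for Inkscape — laser output)
G21
G90
G0 X182.91 Y16.33
M3 S850
G01 X179.01 Y25.74 F804
G01 X169.60 Y29.64
G01 X160.19 Y25.74
G01 X156.29 Y16.33
G01 X160.19 Y6.92
G01 X169.60 Y3.02
G01 X179.01 Y6.92
G01 X182.91 Y16.33
M5
G0 X162.49 Y64.81
M3 S190
G01 X5.72 Y85.29 F3230
G01 X43.03 Y23.08
G01 X210.20 Y95.01
G01 X21.40 Y6.07
M5
G0 X156.98 Y80.67
M3 S190
G01 X153.39 Y71.20 F3230
G01 X147.78 Y62.06
G01 X143.59 Y50.72
G01 X144.25 Y34.64
M5
G0 X227.24 Y69.06
M3 S190
G01 X210.32 Y63.41 F3230
G01 X196.97 Y75.25
G01 X200.54 Y92.72
G01 X217.46 Y98.37
G01 X230.81 Y86.53
G01 X227.24 Y69.06
M5
G0 X273.62 Y72.94
M3 S190
G01 X168.63 Y34.85 F3230
G01 X239.36 Y42.60
G01 X64.84 Y65.38
G01 X132.71 Y84.62
M5
G0 X0.00 Y0.00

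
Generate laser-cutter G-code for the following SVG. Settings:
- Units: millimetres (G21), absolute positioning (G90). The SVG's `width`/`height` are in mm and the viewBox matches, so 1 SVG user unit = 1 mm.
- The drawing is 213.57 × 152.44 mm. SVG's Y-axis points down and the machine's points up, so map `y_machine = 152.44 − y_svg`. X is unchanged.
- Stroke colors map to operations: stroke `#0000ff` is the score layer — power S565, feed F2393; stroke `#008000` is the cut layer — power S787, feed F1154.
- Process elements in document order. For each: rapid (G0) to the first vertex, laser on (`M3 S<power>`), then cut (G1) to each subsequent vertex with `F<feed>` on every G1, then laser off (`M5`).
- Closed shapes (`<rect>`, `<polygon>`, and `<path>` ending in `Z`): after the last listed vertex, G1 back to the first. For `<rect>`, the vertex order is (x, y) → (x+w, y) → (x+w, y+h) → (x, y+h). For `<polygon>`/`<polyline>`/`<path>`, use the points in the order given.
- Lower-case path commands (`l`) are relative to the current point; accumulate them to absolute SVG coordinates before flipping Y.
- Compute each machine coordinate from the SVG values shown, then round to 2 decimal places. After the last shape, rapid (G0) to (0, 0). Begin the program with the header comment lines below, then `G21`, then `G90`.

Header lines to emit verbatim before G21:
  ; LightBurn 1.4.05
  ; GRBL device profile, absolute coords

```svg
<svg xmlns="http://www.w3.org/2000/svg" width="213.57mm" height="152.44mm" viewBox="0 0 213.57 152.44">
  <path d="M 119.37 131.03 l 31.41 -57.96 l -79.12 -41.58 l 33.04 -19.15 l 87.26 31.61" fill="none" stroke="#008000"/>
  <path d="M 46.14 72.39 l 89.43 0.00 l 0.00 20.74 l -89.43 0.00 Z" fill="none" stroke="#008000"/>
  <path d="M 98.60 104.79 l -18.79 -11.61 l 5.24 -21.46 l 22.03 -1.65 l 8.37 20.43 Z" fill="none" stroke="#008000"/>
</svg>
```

; LightBurn 1.4.05
; GRBL device profile, absolute coords
G21
G90
G0 X119.37 Y21.41
M3 S787
G1 X150.78 Y79.37 F1154
G1 X71.66 Y120.95 F1154
G1 X104.70 Y140.10 F1154
G1 X191.96 Y108.49 F1154
M5
G0 X46.14 Y80.05
M3 S787
G1 X135.57 Y80.05 F1154
G1 X135.57 Y59.31 F1154
G1 X46.14 Y59.31 F1154
G1 X46.14 Y80.05 F1154
M5
G0 X98.60 Y47.65
M3 S787
G1 X79.81 Y59.26 F1154
G1 X85.05 Y80.72 F1154
G1 X107.08 Y82.37 F1154
G1 X115.45 Y61.94 F1154
G1 X98.60 Y47.65 F1154
M5
G0 X0.00 Y0.00

Since the viewBox matches the mm dimensions, user units are millimetres directly. The only transform is the Y-flip y_m = 152.44 − y_svg.

Shape 1 is a open polyline drawn with `<path>`. Its stroke #008000 means cut at S787, F1154. After flipping Y the toolpath is (119.37,21.41) → (150.78,79.37) → (71.66,120.95) → (104.70,140.10) → (191.96,108.49).

Shape 2 is a rectangle drawn with `<path>`. Its stroke #008000 means cut at S787, F1154. After flipping Y the toolpath is (46.14,80.05) → (135.57,80.05) → (135.57,59.31) → (46.14,59.31) → (46.14,80.05), returning to the start.

Shape 3 is a regular polygon drawn with `<path>`. Its stroke #008000 means cut at S787, F1154. After flipping Y the toolpath is (98.60,47.65) → (79.81,59.26) → (85.05,80.72) → (107.08,82.37) → (115.45,61.94) → (98.60,47.65), returning to the start.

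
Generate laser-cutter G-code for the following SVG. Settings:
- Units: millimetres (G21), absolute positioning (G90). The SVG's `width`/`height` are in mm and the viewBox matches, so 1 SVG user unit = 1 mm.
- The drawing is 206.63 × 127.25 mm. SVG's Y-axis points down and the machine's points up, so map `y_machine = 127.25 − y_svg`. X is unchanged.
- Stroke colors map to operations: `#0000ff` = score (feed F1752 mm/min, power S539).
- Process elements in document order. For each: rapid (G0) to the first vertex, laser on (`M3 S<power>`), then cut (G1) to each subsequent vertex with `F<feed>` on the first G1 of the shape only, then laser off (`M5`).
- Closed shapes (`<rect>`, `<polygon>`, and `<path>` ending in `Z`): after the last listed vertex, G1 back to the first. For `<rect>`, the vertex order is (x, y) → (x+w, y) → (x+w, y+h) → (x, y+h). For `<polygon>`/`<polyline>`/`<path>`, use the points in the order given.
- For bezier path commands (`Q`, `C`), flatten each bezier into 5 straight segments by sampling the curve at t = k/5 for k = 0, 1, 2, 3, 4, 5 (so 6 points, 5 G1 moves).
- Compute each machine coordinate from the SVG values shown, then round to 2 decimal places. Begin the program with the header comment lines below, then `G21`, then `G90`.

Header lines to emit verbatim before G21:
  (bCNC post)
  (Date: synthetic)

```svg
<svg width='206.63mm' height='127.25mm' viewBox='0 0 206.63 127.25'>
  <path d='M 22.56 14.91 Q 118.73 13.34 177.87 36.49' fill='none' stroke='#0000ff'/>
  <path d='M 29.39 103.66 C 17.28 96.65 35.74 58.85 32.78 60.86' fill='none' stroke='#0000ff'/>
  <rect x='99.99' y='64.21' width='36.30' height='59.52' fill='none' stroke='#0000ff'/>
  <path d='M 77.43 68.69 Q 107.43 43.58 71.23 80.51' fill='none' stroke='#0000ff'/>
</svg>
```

Since the viewBox matches the mm dimensions, user units are millimetres directly. The only transform is the Y-flip y_m = 127.25 − y_svg.

Shape 1 is a quadratic bezier drawn with `<path>`. Its stroke #0000ff means score at S539, F1752. After flipping Y the toolpath is (22.56,112.34) → (59.55,111.98) → (93.57,109.64) → (124.63,105.32) → (152.73,99.03) → (177.87,90.76).

Shape 2 is a cubic bezier drawn with `<path>`. Its stroke #0000ff means score at S539, F1752. After flipping Y the toolpath is (29.39,23.59) → (25.38,30.93) → (26.20,42.26) → (29.38,54.21) → (32.40,63.38) → (32.78,66.39).

Shape 3 is a rectangle drawn with `<rect>`. Its stroke #0000ff means score at S539, F1752. After flipping Y the toolpath is (99.99,63.04) → (136.29,63.04) → (136.29,3.52) → (99.99,3.52) → (99.99,63.04), returning to the start.

Shape 4 is a quadratic bezier drawn with `<path>`. Its stroke #0000ff means score at S539, F1752. After flipping Y the toolpath is (77.43,58.56) → (86.78,66.12) → (90.84,68.72) → (89.60,66.36) → (83.06,59.03) → (71.23,46.74).

(bCNC post)
(Date: synthetic)
G21
G90
G0 X22.56 Y112.34
M3 S539
G1 X59.55 Y111.98 F1752
G1 X93.57 Y109.64
G1 X124.63 Y105.32
G1 X152.73 Y99.03
G1 X177.87 Y90.76
M5
G0 X29.39 Y23.59
M3 S539
G1 X25.38 Y30.93 F1752
G1 X26.20 Y42.26
G1 X29.38 Y54.21
G1 X32.40 Y63.38
G1 X32.78 Y66.39
M5
G0 X99.99 Y63.04
M3 S539
G1 X136.29 Y63.04 F1752
G1 X136.29 Y3.52
G1 X99.99 Y3.52
G1 X99.99 Y63.04
M5
G0 X77.43 Y58.56
M3 S539
G1 X86.78 Y66.12 F1752
G1 X90.84 Y68.72
G1 X89.60 Y66.36
G1 X83.06 Y59.03
G1 X71.23 Y46.74
M5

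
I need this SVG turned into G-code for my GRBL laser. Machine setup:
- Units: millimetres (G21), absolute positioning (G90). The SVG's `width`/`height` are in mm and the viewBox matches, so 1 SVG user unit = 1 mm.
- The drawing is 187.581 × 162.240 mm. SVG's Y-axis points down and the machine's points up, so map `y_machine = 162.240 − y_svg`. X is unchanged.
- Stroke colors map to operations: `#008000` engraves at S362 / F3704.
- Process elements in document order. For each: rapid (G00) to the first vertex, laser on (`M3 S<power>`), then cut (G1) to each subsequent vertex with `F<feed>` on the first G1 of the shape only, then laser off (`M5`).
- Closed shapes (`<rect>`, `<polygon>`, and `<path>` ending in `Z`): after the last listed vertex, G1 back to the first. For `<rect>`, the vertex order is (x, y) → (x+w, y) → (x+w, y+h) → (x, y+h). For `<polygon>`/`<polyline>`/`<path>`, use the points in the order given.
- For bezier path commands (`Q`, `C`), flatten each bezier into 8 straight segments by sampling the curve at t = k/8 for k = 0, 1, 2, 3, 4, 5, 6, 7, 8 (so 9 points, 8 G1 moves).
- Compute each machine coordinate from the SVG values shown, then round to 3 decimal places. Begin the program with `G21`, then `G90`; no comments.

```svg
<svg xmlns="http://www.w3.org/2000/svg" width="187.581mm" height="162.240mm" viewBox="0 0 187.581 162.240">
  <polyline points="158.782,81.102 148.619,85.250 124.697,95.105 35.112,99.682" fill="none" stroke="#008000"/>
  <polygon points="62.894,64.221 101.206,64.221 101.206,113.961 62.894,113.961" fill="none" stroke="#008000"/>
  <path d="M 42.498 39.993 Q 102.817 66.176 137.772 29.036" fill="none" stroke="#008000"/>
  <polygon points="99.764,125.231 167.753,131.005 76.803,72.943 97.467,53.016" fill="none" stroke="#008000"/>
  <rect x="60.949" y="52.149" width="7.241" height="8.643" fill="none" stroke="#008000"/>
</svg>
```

G21
G90
G00 X158.782 Y81.138
M3 S362
G1 X148.619 Y76.990 F3704
G1 X124.697 Y67.135
G1 X35.112 Y62.558
M5
G00 X62.894 Y98.019
M3 S362
G1 X101.206 Y98.019 F3704
G1 X101.206 Y48.279
G1 X62.894 Y48.279
G1 X62.894 Y98.019
M5
G00 X42.498 Y122.247
M3 S362
G1 X57.181 Y116.691 F3704
G1 X71.072 Y113.113
G1 X84.170 Y111.515
G1 X96.476 Y111.895
G1 X107.989 Y114.254
G1 X118.709 Y118.592
G1 X128.637 Y124.908
G1 X137.772 Y133.204
M5
G00 X99.764 Y37.009
M3 S362
G1 X167.753 Y31.235 F3704
G1 X76.803 Y89.297
G1 X97.467 Y109.224
G1 X99.764 Y37.009
M5
G00 X60.949 Y110.091
M3 S362
G1 X68.190 Y110.091 F3704
G1 X68.190 Y101.448
G1 X60.949 Y101.448
G1 X60.949 Y110.091
M5

1 u = 1 mm; y_m = 162.240 − y.

[1] `<polyline>` open polyline, #008000→engrave S362 F3704: (158.782,81.138) → (148.619,76.990) → (124.697,67.135) → (35.112,62.558)

[2] `<polygon>` rectangle, #008000→engrave S362 F3704: (62.894,98.019) → (101.206,98.019) → (101.206,48.279) → (62.894,48.279) → (62.894,98.019) (closed)

[3] `<path>` quadratic bezier, #008000→engrave S362 F3704: (42.498,122.247) → (57.181,116.691) → (71.072,113.113) → (84.170,111.515) → (96.476,111.895) → (107.989,114.254) → (118.709,118.592) → (128.637,124.908) → (137.772,133.204)

[4] `<polygon>` closed polygon, #008000→engrave S362 F3704: (99.764,37.009) → (167.753,31.235) → (76.803,89.297) → (97.467,109.224) → (99.764,37.009) (closed)

[5] `<rect>` rectangle, #008000→engrave S362 F3704: (60.949,110.091) → (68.190,110.091) → (68.190,101.448) → (60.949,101.448) → (60.949,110.091) (closed)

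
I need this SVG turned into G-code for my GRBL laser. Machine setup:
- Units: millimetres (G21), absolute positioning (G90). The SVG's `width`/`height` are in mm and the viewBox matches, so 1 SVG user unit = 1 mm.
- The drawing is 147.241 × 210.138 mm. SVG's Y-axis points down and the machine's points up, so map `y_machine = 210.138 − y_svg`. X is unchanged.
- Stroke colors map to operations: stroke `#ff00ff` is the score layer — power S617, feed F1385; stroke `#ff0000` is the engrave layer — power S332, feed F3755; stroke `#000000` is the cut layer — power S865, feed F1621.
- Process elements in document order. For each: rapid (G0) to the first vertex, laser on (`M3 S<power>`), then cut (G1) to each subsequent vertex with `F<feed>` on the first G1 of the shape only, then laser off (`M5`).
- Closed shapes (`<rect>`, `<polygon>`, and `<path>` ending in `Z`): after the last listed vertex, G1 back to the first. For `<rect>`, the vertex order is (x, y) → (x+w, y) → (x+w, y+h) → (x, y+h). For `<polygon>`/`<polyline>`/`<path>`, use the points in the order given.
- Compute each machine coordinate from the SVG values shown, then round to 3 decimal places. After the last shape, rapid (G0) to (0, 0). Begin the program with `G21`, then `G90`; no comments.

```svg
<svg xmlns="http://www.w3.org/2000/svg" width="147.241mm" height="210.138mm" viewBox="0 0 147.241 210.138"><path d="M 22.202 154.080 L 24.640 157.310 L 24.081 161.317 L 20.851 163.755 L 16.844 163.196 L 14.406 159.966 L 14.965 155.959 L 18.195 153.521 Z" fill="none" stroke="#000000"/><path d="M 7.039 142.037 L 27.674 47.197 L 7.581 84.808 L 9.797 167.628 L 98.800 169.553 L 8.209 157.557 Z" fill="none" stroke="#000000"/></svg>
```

1 u = 1 mm; y_m = 210.138 − y.

[1] `<path>` regular polygon, #000000→cut S865 F1621: (22.202,56.058) → (24.640,52.828) → (24.081,48.821) → (20.851,46.383) → (16.844,46.942) → (14.406,50.172) → (14.965,54.179) → (18.195,56.617) → (22.202,56.058) (closed)

[2] `<path>` closed polygon, #000000→cut S865 F1621: (7.039,68.101) → (27.674,162.941) → (7.581,125.330) → (9.797,42.510) → (98.800,40.585) → (8.209,52.581) → (7.039,68.101) (closed)

G21
G90
G0 X22.202 Y56.058
M3 S865
G1 X24.640 Y52.828 F1621
G1 X24.081 Y48.821
G1 X20.851 Y46.383
G1 X16.844 Y46.942
G1 X14.406 Y50.172
G1 X14.965 Y54.179
G1 X18.195 Y56.617
G1 X22.202 Y56.058
M5
G0 X7.039 Y68.101
M3 S865
G1 X27.674 Y162.941 F1621
G1 X7.581 Y125.330
G1 X9.797 Y42.510
G1 X98.800 Y40.585
G1 X8.209 Y52.581
G1 X7.039 Y68.101
M5
G0 X0.000 Y0.000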